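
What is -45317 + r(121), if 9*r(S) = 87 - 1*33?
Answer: -45311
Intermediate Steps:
r(S) = 6 (r(S) = (87 - 1*33)/9 = (87 - 33)/9 = (⅑)*54 = 6)
-45317 + r(121) = -45317 + 6 = -45311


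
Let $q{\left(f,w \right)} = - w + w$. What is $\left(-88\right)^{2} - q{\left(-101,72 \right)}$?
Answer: $7744$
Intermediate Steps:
$q{\left(f,w \right)} = 0$
$\left(-88\right)^{2} - q{\left(-101,72 \right)} = \left(-88\right)^{2} - 0 = 7744 + 0 = 7744$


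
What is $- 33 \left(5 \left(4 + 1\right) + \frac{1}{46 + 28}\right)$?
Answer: $- \frac{61083}{74} \approx -825.45$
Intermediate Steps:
$- 33 \left(5 \left(4 + 1\right) + \frac{1}{46 + 28}\right) = - 33 \left(5 \cdot 5 + \frac{1}{74}\right) = - 33 \left(25 + \frac{1}{74}\right) = \left(-33\right) \frac{1851}{74} = - \frac{61083}{74}$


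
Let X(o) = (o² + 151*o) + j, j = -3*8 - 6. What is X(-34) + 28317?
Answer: 24309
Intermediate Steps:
j = -30 (j = -24 - 6 = -30)
X(o) = -30 + o² + 151*o (X(o) = (o² + 151*o) - 30 = -30 + o² + 151*o)
X(-34) + 28317 = (-30 + (-34)² + 151*(-34)) + 28317 = (-30 + 1156 - 5134) + 28317 = -4008 + 28317 = 24309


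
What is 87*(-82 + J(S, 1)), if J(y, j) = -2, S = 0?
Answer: -7308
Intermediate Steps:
87*(-82 + J(S, 1)) = 87*(-82 - 2) = 87*(-84) = -7308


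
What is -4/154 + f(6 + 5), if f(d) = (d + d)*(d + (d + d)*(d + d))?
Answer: 838528/77 ≈ 10890.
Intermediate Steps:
f(d) = 2*d*(d + 4*d²) (f(d) = (2*d)*(d + (2*d)*(2*d)) = (2*d)*(d + 4*d²) = 2*d*(d + 4*d²))
-4/154 + f(6 + 5) = -4/154 + (6 + 5)²*(2 + 8*(6 + 5)) = -4*1/154 + 11²*(2 + 8*11) = -2/77 + 121*(2 + 88) = -2/77 + 121*90 = -2/77 + 10890 = 838528/77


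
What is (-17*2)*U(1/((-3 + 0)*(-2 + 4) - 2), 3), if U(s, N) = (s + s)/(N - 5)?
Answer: -17/4 ≈ -4.2500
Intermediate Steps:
U(s, N) = 2*s/(-5 + N) (U(s, N) = (2*s)/(-5 + N) = 2*s/(-5 + N))
(-17*2)*U(1/((-3 + 0)*(-2 + 4) - 2), 3) = (-17*2)*(2/(((-3 + 0)*(-2 + 4) - 2)*(-5 + 3))) = -68/((-3*2 - 2)*(-2)) = -68*(-1)/((-6 - 2)*2) = -68*(-1)/((-8)*2) = -68*(-1)*(-1)/(8*2) = -34*1/8 = -17/4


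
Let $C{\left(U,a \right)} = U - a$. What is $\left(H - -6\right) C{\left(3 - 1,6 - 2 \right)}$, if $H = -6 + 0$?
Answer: $0$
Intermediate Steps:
$H = -6$
$\left(H - -6\right) C{\left(3 - 1,6 - 2 \right)} = \left(-6 - -6\right) \left(\left(3 - 1\right) - \left(6 - 2\right)\right) = \left(-6 + 6\right) \left(2 - 4\right) = 0 \left(2 - 4\right) = 0 \left(-2\right) = 0$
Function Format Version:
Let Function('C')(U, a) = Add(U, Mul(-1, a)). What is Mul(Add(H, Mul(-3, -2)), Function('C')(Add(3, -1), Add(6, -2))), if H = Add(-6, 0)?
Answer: 0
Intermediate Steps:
H = -6
Mul(Add(H, Mul(-3, -2)), Function('C')(Add(3, -1), Add(6, -2))) = Mul(Add(-6, Mul(-3, -2)), Add(Add(3, -1), Mul(-1, Add(6, -2)))) = Mul(Add(-6, 6), Add(2, Mul(-1, 4))) = Mul(0, Add(2, -4)) = Mul(0, -2) = 0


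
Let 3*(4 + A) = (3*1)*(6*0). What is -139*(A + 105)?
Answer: -14039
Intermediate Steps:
A = -4 (A = -4 + ((3*1)*(6*0))/3 = -4 + (3*0)/3 = -4 + (⅓)*0 = -4 + 0 = -4)
-139*(A + 105) = -139*(-4 + 105) = -139*101 = -14039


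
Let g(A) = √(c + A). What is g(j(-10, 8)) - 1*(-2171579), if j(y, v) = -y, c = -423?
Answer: 2171579 + I*√413 ≈ 2.1716e+6 + 20.322*I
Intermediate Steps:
g(A) = √(-423 + A)
g(j(-10, 8)) - 1*(-2171579) = √(-423 - 1*(-10)) - 1*(-2171579) = √(-423 + 10) + 2171579 = √(-413) + 2171579 = I*√413 + 2171579 = 2171579 + I*√413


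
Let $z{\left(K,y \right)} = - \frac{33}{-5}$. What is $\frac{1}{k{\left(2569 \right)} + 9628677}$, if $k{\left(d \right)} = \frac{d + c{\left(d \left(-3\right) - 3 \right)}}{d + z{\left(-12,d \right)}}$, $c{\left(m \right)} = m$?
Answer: $\frac{12878}{123998076701} \approx 1.0386 \cdot 10^{-7}$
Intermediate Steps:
$z{\left(K,y \right)} = \frac{33}{5}$ ($z{\left(K,y \right)} = \left(-33\right) \left(- \frac{1}{5}\right) = \frac{33}{5}$)
$k{\left(d \right)} = \frac{-3 - 2 d}{\frac{33}{5} + d}$ ($k{\left(d \right)} = \frac{d + \left(d \left(-3\right) - 3\right)}{d + \frac{33}{5}} = \frac{d - \left(3 + 3 d\right)}{\frac{33}{5} + d} = \frac{-3 - 2 d}{\frac{33}{5} + d}$)
$\frac{1}{k{\left(2569 \right)} + 9628677} = \frac{1}{\frac{5 \left(-3 - 5138\right)}{33 + 5 \cdot 2569} + 9628677} = \frac{1}{\frac{5 \left(-3 - 5138\right)}{33 + 12845} + 9628677} = \frac{1}{5 \cdot \frac{1}{12878} \left(-5141\right) + 9628677} = \frac{1}{- \frac{25705}{12878} + 9628677} = \frac{1}{\frac{123998076701}{12878}} = \frac{12878}{123998076701}$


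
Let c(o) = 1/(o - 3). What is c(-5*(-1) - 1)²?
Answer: 1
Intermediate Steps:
c(o) = 1/(-3 + o)
c(-5*(-1) - 1)² = (1/(-3 + (-5*(-1) - 1)))² = (1/(-3 + (5 - 1)))² = (1/(-3 + 4))² = (1/1)² = 1² = 1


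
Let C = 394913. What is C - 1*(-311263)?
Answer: 706176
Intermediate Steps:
C - 1*(-311263) = 394913 - 1*(-311263) = 394913 + 311263 = 706176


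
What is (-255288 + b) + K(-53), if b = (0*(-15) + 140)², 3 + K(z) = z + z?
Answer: -235797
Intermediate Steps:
K(z) = -3 + 2*z (K(z) = -3 + (z + z) = -3 + 2*z)
b = 19600 (b = (0 + 140)² = 140² = 19600)
(-255288 + b) + K(-53) = (-255288 + 19600) + (-3 + 2*(-53)) = -235688 + (-3 - 106) = -235688 - 109 = -235797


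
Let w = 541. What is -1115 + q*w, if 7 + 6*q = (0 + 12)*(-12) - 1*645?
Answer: -218663/3 ≈ -72888.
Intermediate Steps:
q = -398/3 (q = -7/6 + ((0 + 12)*(-12) - 1*645)/6 = -7/6 + (12*(-12) - 645)/6 = -7/6 + (-144 - 645)/6 = -7/6 + (1/6)*(-789) = -7/6 - 263/2 = -398/3 ≈ -132.67)
-1115 + q*w = -1115 - 398/3*541 = -1115 - 215318/3 = -218663/3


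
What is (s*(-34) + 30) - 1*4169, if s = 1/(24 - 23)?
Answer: -4173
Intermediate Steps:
s = 1 (s = 1/1 = 1)
(s*(-34) + 30) - 1*4169 = (1*(-34) + 30) - 1*4169 = (-34 + 30) - 4169 = -4 - 4169 = -4173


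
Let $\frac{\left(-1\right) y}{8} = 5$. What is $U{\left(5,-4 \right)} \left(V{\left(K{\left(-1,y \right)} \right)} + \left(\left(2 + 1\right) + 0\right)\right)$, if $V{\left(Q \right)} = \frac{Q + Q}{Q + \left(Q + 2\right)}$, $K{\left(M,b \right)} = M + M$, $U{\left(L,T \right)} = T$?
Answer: $-20$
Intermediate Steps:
$y = -40$ ($y = \left(-8\right) 5 = -40$)
$K{\left(M,b \right)} = 2 M$
$V{\left(Q \right)} = \frac{2 Q}{2 + 2 Q}$ ($V{\left(Q \right)} = \frac{2 Q}{Q + \left(2 + Q\right)} = \frac{2 Q}{2 + 2 Q}$)
$U{\left(5,-4 \right)} \left(V{\left(K{\left(-1,y \right)} \right)} + \left(\left(2 + 1\right) + 0\right)\right) = - 4 \left(\frac{2 \left(-1\right)}{1 + 2 \left(-1\right)} + \left(\left(2 + 1\right) + 0\right)\right) = - 4 \left(- \frac{2}{1 - 2} + \left(3 + 0\right)\right) = - 4 \left(- \frac{2}{-1} + 3\right) = - 4 \left(\left(-2\right) \left(-1\right) + 3\right) = - 4 \left(2 + 3\right) = \left(-4\right) 5 = -20$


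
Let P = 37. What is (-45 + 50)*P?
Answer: 185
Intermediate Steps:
(-45 + 50)*P = (-45 + 50)*37 = 5*37 = 185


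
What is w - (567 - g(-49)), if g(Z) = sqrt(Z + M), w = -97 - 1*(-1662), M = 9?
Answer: 998 + 2*I*sqrt(10) ≈ 998.0 + 6.3246*I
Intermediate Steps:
w = 1565 (w = -97 + 1662 = 1565)
g(Z) = sqrt(9 + Z) (g(Z) = sqrt(Z + 9) = sqrt(9 + Z))
w - (567 - g(-49)) = 1565 - (567 - sqrt(9 - 49)) = 1565 - (567 - sqrt(-40)) = 1565 - (567 - 2*I*sqrt(10)) = 1565 + (-567 + 2*I*sqrt(10)) = 998 + 2*I*sqrt(10)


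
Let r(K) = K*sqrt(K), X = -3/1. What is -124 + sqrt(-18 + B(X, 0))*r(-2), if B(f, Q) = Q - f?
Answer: -124 + 2*sqrt(30) ≈ -113.05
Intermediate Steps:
X = -3 (X = -3*1 = -3)
r(K) = K**(3/2)
-124 + sqrt(-18 + B(X, 0))*r(-2) = -124 + sqrt(-18 + (0 - 1*(-3)))*(-2)**(3/2) = -124 + sqrt(-18 + (0 + 3))*(-2*I*sqrt(2)) = -124 + sqrt(-18 + 3)*(-2*I*sqrt(2)) = -124 + sqrt(-15)*(-2*I*sqrt(2)) = -124 + (I*sqrt(15))*(-2*I*sqrt(2)) = -124 + 2*sqrt(30)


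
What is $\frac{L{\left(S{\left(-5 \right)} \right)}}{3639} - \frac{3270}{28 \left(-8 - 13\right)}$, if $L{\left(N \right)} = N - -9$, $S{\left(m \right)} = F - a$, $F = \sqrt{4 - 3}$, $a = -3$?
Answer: $\frac{1984529}{356622} \approx 5.5648$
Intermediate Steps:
$F = 1$ ($F = \sqrt{1} = 1$)
$S{\left(m \right)} = 4$ ($S{\left(m \right)} = 1 - -3 = 1 + 3 = 4$)
$L{\left(N \right)} = 9 + N$ ($L{\left(N \right)} = N + 9 = 9 + N$)
$\frac{L{\left(S{\left(-5 \right)} \right)}}{3639} - \frac{3270}{28 \left(-8 - 13\right)} = \frac{9 + 4}{3639} - \frac{3270}{28 \left(-8 - 13\right)} = 13 \cdot \frac{1}{3639} - \frac{3270}{28 \left(-21\right)} = \frac{13}{3639} - \frac{3270}{-588} = \frac{13}{3639} - - \frac{545}{98} = \frac{13}{3639} + \frac{545}{98} = \frac{1984529}{356622}$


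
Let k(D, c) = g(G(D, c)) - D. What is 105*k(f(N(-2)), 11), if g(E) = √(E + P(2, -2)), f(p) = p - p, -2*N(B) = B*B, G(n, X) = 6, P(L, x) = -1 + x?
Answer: 105*√3 ≈ 181.87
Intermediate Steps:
N(B) = -B²/2 (N(B) = -B*B/2 = -B²/2)
f(p) = 0
g(E) = √(-3 + E) (g(E) = √(E + (-1 - 2)) = √(E - 3) = √(-3 + E))
k(D, c) = √3 - D (k(D, c) = √(-3 + 6) - D = √3 - D)
105*k(f(N(-2)), 11) = 105*(√3 - 1*0) = 105*(√3 + 0) = 105*√3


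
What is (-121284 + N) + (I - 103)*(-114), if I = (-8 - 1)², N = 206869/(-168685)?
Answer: -20035936429/168685 ≈ -1.1878e+5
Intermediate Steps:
N = -206869/168685 (N = 206869*(-1/168685) = -206869/168685 ≈ -1.2264)
I = 81 (I = (-9)² = 81)
(-121284 + N) + (I - 103)*(-114) = (-121284 - 206869/168685) + (81 - 103)*(-114) = -20458998409/168685 - 22*(-114) = -20458998409/168685 + 2508 = -20035936429/168685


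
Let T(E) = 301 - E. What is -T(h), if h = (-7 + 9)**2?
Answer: -297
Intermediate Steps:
h = 4 (h = 2**2 = 4)
-T(h) = -(301 - 1*4) = -(301 - 4) = -1*297 = -297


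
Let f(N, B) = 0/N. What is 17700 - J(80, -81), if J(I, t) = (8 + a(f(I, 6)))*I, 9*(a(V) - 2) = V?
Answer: 16900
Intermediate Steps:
f(N, B) = 0
a(V) = 2 + V/9
J(I, t) = 10*I (J(I, t) = (8 + (2 + (1/9)*0))*I = (8 + (2 + 0))*I = (8 + 2)*I = 10*I)
17700 - J(80, -81) = 17700 - 10*80 = 17700 - 1*800 = 17700 - 800 = 16900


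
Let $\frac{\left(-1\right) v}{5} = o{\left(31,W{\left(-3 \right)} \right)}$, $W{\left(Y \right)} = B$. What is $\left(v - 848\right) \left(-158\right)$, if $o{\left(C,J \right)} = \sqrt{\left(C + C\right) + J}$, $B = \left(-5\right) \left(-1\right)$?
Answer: $133984 + 790 \sqrt{67} \approx 1.4045 \cdot 10^{5}$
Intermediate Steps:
$B = 5$
$W{\left(Y \right)} = 5$
$o{\left(C,J \right)} = \sqrt{J + 2 C}$ ($o{\left(C,J \right)} = \sqrt{2 C + J} = \sqrt{J + 2 C}$)
$v = - 5 \sqrt{67}$ ($v = - 5 \sqrt{5 + 2 \cdot 31} = - 5 \sqrt{5 + 62} = - 5 \sqrt{67} \approx -40.927$)
$\left(v - 848\right) \left(-158\right) = \left(- 5 \sqrt{67} - 848\right) \left(-158\right) = \left(-848 - 5 \sqrt{67}\right) \left(-158\right) = 133984 + 790 \sqrt{67}$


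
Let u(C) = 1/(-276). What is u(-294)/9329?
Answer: -1/2574804 ≈ -3.8838e-7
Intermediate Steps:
u(C) = -1/276
u(-294)/9329 = -1/276/9329 = -1/276*1/9329 = -1/2574804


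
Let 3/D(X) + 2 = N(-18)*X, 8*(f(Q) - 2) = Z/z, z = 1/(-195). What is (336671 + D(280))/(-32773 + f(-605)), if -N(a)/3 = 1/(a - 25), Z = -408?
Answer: -253850063/17210804 ≈ -14.749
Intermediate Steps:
z = -1/195 ≈ -0.0051282
N(a) = -3/(-25 + a) (N(a) = -3/(a - 25) = -3/(-25 + a))
f(Q) = 9947 (f(Q) = 2 + (-408/(-1/195))/8 = 2 + (-408*(-195))/8 = 2 + (⅛)*79560 = 2 + 9945 = 9947)
D(X) = 3/(-2 + 3*X/43) (D(X) = 3/(-2 + (-3/(-25 - 18))*X) = 3/(-2 + (-3/(-43))*X) = 3/(-2 + (-3*(-1/43))*X) = 3/(-2 + 3*X/43))
(336671 + D(280))/(-32773 + f(-605)) = (336671 + 129/(-86 + 3*280))/(-32773 + 9947) = (336671 + 129/(-86 + 840))/(-22826) = (336671 + 129/754)*(-1/22826) = (253850063/754)*(-1/22826) = -253850063/17210804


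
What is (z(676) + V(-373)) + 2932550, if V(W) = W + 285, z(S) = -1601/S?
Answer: 1982342711/676 ≈ 2.9325e+6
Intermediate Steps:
V(W) = 285 + W
(z(676) + V(-373)) + 2932550 = (-1601/676 + (285 - 373)) + 2932550 = (-1601*1/676 - 88) + 2932550 = (-1601/676 - 88) + 2932550 = -61089/676 + 2932550 = 1982342711/676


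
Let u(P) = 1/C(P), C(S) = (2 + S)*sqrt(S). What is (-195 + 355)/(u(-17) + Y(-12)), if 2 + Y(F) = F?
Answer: -8568000/749701 - 2400*I*sqrt(17)/749701 ≈ -11.429 - 0.013199*I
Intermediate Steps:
C(S) = sqrt(S)*(2 + S)
u(P) = 1/(sqrt(P)*(2 + P))
Y(F) = -2 + F
(-195 + 355)/(u(-17) + Y(-12)) = (-195 + 355)/(1/(sqrt(-17)*(2 - 17)) + (-2 - 12)) = 160/(-I*sqrt(17)/17/(-15) - 14) = 160/(-I*sqrt(17)/17*(-1/15) - 14) = 160/(I*sqrt(17)/255 - 14) = 160/(-14 + I*sqrt(17)/255)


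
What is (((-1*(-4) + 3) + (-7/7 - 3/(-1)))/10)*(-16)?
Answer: -72/5 ≈ -14.400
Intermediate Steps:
(((-1*(-4) + 3) + (-7/7 - 3/(-1)))/10)*(-16) = (((4 + 3) + (-7*1/7 - 3*(-1)))*(1/10))*(-16) = ((7 + (-1 + 3))*(1/10))*(-16) = ((7 + 2)*(1/10))*(-16) = (9*(1/10))*(-16) = (9/10)*(-16) = -72/5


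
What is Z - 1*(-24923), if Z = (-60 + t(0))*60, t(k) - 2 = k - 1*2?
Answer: 21323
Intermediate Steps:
t(k) = k (t(k) = 2 + (k - 1*2) = 2 + (k - 2) = 2 + (-2 + k) = k)
Z = -3600 (Z = (-60 + 0)*60 = -60*60 = -3600)
Z - 1*(-24923) = -3600 - 1*(-24923) = -3600 + 24923 = 21323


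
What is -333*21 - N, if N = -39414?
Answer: 32421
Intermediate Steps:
-333*21 - N = -333*21 - 1*(-39414) = -6993 + 39414 = 32421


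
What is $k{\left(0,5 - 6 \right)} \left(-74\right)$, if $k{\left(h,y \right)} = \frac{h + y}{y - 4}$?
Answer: $- \frac{74}{5} \approx -14.8$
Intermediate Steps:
$k{\left(h,y \right)} = \frac{h + y}{-4 + y}$
$k{\left(0,5 - 6 \right)} \left(-74\right) = \frac{0 + \left(5 - 6\right)}{-4 + \left(5 - 6\right)} \left(-74\right) = \frac{0 - 1}{-4 - 1} \left(-74\right) = \frac{1}{-5} \left(-1\right) \left(-74\right) = \left(- \frac{1}{5}\right) \left(-1\right) \left(-74\right) = \frac{1}{5} \left(-74\right) = - \frac{74}{5}$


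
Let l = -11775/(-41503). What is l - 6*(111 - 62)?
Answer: -12190107/41503 ≈ -293.72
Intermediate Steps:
l = 11775/41503 (l = -11775*(-1/41503) = 11775/41503 ≈ 0.28371)
l - 6*(111 - 62) = 11775/41503 - 6*(111 - 62) = 11775/41503 - 6*49 = 11775/41503 - 294 = -12190107/41503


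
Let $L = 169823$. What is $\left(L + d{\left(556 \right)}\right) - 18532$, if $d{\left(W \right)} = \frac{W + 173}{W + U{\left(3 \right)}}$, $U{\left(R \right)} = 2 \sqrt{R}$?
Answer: $\frac{11692021102}{77281} - \frac{729 \sqrt{3}}{154562} \approx 1.5129 \cdot 10^{5}$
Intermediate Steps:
$d{\left(W \right)} = \frac{173 + W}{W + 2 \sqrt{3}}$ ($d{\left(W \right)} = \frac{W + 173}{W + 2 \sqrt{3}} = \frac{173 + W}{W + 2 \sqrt{3}}$)
$\left(L + d{\left(556 \right)}\right) - 18532 = \left(169823 + \frac{173 + 556}{556 + 2 \sqrt{3}}\right) - 18532 = \left(169823 + \frac{1}{556 + 2 \sqrt{3}} \cdot 729\right) - 18532 = \left(169823 + \frac{729}{556 + 2 \sqrt{3}}\right) - 18532 = 151291 + \frac{729}{556 + 2 \sqrt{3}}$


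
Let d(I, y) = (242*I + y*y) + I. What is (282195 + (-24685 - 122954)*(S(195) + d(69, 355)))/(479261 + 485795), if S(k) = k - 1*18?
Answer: -5276879499/241264 ≈ -21872.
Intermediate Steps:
S(k) = -18 + k (S(k) = k - 18 = -18 + k)
d(I, y) = y² + 243*I (d(I, y) = (242*I + y²) + I = (y² + 242*I) + I = y² + 243*I)
(282195 + (-24685 - 122954)*(S(195) + d(69, 355)))/(479261 + 485795) = (282195 + (-24685 - 122954)*((-18 + 195) + (355² + 243*69)))/(479261 + 485795) = (282195 - 147639*(177 + (126025 + 16767)))/965056 = (282195 - 147639*(177 + 142792))*(1/965056) = (282195 - 147639*142969)*(1/965056) = (282195 - 21107800191)*(1/965056) = -21107517996*1/965056 = -5276879499/241264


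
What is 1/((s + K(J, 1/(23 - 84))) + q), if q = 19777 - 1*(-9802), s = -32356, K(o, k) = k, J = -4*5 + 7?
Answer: -61/169398 ≈ -0.00036010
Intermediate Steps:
J = -13 (J = -20 + 7 = -13)
q = 29579 (q = 19777 + 9802 = 29579)
1/((s + K(J, 1/(23 - 84))) + q) = 1/((-32356 + 1/(23 - 84)) + 29579) = 1/((-32356 + 1/(-61)) + 29579) = 1/((-32356 - 1/61) + 29579) = 1/(-1973717/61 + 29579) = 1/(-169398/61) = -61/169398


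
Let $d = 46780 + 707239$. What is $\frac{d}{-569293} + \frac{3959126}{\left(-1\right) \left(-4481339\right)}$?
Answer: $- \frac{1125112033523}{2551194923327} \approx -0.44101$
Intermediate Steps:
$d = 754019$
$\frac{d}{-569293} + \frac{3959126}{\left(-1\right) \left(-4481339\right)} = \frac{754019}{-569293} + \frac{3959126}{\left(-1\right) \left(-4481339\right)} = 754019 \left(- \frac{1}{569293}\right) + \frac{3959126}{4481339} = - \frac{754019}{569293} + 3959126 \cdot \frac{1}{4481339} = - \frac{754019}{569293} + \frac{3959126}{4481339} = - \frac{1125112033523}{2551194923327}$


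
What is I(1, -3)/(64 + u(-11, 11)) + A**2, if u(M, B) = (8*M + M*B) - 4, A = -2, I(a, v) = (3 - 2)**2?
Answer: 595/149 ≈ 3.9933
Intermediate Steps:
I(a, v) = 1 (I(a, v) = 1**2 = 1)
u(M, B) = -4 + 8*M + B*M (u(M, B) = (8*M + B*M) - 4 = -4 + 8*M + B*M)
I(1, -3)/(64 + u(-11, 11)) + A**2 = 1/(64 + (-4 + 8*(-11) + 11*(-11))) + (-2)**2 = 1/(64 + (-4 - 88 - 121)) + 4 = 1/(64 - 213) + 4 = 1/(-149) + 4 = -1/149*1 + 4 = -1/149 + 4 = 595/149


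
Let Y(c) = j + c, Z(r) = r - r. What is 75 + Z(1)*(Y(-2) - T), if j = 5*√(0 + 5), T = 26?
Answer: 75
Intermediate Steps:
Z(r) = 0
j = 5*√5 ≈ 11.180
Y(c) = c + 5*√5 (Y(c) = 5*√5 + c = c + 5*√5)
75 + Z(1)*(Y(-2) - T) = 75 + 0*((-2 + 5*√5) - 1*26) = 75 + 0*((-2 + 5*√5) - 26) = 75 + 0*(-28 + 5*√5) = 75 + 0 = 75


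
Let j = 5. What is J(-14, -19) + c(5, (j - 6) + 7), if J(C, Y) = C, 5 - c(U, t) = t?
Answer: -15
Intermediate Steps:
c(U, t) = 5 - t
J(-14, -19) + c(5, (j - 6) + 7) = -14 + (5 - ((5 - 6) + 7)) = -14 + (5 - (-1 + 7)) = -14 + (5 - 1*6) = -14 + (5 - 6) = -14 - 1 = -15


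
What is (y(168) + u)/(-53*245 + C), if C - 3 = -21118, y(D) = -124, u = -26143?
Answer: 26267/34100 ≈ 0.77029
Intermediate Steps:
C = -21115 (C = 3 - 21118 = -21115)
(y(168) + u)/(-53*245 + C) = (-124 - 26143)/(-53*245 - 21115) = -26267/(-12985 - 21115) = -26267/(-34100) = -26267*(-1/34100) = 26267/34100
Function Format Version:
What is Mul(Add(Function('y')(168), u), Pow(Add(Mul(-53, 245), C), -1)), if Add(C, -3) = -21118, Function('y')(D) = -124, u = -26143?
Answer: Rational(26267, 34100) ≈ 0.77029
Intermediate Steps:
C = -21115 (C = Add(3, -21118) = -21115)
Mul(Add(Function('y')(168), u), Pow(Add(Mul(-53, 245), C), -1)) = Mul(Add(-124, -26143), Pow(Add(Mul(-53, 245), -21115), -1)) = Mul(-26267, Pow(Add(-12985, -21115), -1)) = Mul(-26267, Pow(-34100, -1)) = Mul(-26267, Rational(-1, 34100)) = Rational(26267, 34100)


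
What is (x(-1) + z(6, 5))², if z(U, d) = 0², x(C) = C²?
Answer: 1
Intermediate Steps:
z(U, d) = 0
(x(-1) + z(6, 5))² = ((-1)² + 0)² = (1 + 0)² = 1² = 1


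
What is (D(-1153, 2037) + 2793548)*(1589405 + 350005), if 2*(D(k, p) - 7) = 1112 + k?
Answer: 5417808744645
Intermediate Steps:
D(k, p) = 563 + k/2 (D(k, p) = 7 + (1112 + k)/2 = 7 + (556 + k/2) = 563 + k/2)
(D(-1153, 2037) + 2793548)*(1589405 + 350005) = ((563 + (1/2)*(-1153)) + 2793548)*(1589405 + 350005) = ((563 - 1153/2) + 2793548)*1939410 = (-27/2 + 2793548)*1939410 = (5587069/2)*1939410 = 5417808744645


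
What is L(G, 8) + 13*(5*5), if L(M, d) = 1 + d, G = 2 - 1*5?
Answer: 334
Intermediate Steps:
G = -3 (G = 2 - 5 = -3)
L(G, 8) + 13*(5*5) = (1 + 8) + 13*(5*5) = 9 + 13*25 = 9 + 325 = 334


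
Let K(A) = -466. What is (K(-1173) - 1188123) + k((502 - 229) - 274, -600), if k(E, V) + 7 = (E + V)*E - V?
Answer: -1187395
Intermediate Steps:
k(E, V) = -7 - V + E*(E + V) (k(E, V) = -7 + ((E + V)*E - V) = -7 + (E*(E + V) - V) = -7 + (-V + E*(E + V)) = -7 - V + E*(E + V))
(K(-1173) - 1188123) + k((502 - 229) - 274, -600) = (-466 - 1188123) + (-7 + ((502 - 229) - 274)**2 - 1*(-600) + ((502 - 229) - 274)*(-600)) = -1188589 + (-7 + (273 - 274)**2 + 600 + (273 - 274)*(-600)) = -1188589 + (-7 + (-1)**2 + 600 - 1*(-600)) = -1188589 + (-7 + 1 + 600 + 600) = -1188589 + 1194 = -1187395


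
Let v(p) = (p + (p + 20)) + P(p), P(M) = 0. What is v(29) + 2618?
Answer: 2696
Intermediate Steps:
v(p) = 20 + 2*p (v(p) = (p + (p + 20)) + 0 = (p + (20 + p)) + 0 = (20 + 2*p) + 0 = 20 + 2*p)
v(29) + 2618 = (20 + 2*29) + 2618 = (20 + 58) + 2618 = 78 + 2618 = 2696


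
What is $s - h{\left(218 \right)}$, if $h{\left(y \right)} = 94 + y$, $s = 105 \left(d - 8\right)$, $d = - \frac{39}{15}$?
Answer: $-1425$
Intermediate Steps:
$d = - \frac{13}{5}$ ($d = \left(-39\right) \frac{1}{15} = - \frac{13}{5} \approx -2.6$)
$s = -1113$ ($s = 105 \left(- \frac{13}{5} - 8\right) = 105 \left(- \frac{53}{5}\right) = -1113$)
$s - h{\left(218 \right)} = -1113 - \left(94 + 218\right) = -1113 - 312 = -1425$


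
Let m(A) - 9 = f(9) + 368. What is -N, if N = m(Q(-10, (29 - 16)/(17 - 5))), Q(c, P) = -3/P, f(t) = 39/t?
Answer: -1144/3 ≈ -381.33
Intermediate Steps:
m(A) = 1144/3 (m(A) = 9 + (39/9 + 368) = 9 + (39*(⅑) + 368) = 9 + (13/3 + 368) = 9 + 1117/3 = 1144/3)
N = 1144/3 ≈ 381.33
-N = -1*1144/3 = -1144/3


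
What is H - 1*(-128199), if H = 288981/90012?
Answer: 3846579123/30004 ≈ 1.2820e+5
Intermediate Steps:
H = 96327/30004 (H = 288981*(1/90012) = 96327/30004 ≈ 3.2105)
H - 1*(-128199) = 96327/30004 - 1*(-128199) = 96327/30004 + 128199 = 3846579123/30004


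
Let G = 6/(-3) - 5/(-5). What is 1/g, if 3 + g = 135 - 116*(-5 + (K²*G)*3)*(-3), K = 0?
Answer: -1/1608 ≈ -0.00062189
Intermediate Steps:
G = -1 (G = 6*(-⅓) - 5*(-⅕) = -2 + 1 = -1)
g = -1608 (g = -3 + (135 - 116*(-5 + (0²*(-1))*3)*(-3)) = -3 + (135 - 116*(-5 + (0*(-1))*3)*(-3)) = -3 + (135 - 116*(-5 + 0*3)*(-3)) = -3 + (135 - 116*(-5 + 0)*(-3)) = -3 + (135 - (-580)*(-3)) = -3 + (135 - 116*15) = -3 + (135 - 1740) = -3 - 1605 = -1608)
1/g = 1/(-1608) = -1/1608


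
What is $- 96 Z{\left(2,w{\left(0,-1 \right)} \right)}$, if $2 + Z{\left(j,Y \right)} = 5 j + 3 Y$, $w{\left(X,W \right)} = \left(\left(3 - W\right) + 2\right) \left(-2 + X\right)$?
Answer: $2688$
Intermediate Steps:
$w{\left(X,W \right)} = \left(-2 + X\right) \left(5 - W\right)$ ($w{\left(X,W \right)} = \left(5 - W\right) \left(-2 + X\right) = \left(-2 + X\right) \left(5 - W\right)$)
$Z{\left(j,Y \right)} = -2 + 3 Y + 5 j$ ($Z{\left(j,Y \right)} = -2 + \left(5 j + 3 Y\right) = -2 + \left(3 Y + 5 j\right) = -2 + 3 Y + 5 j$)
$- 96 Z{\left(2,w{\left(0,-1 \right)} \right)} = - 96 \left(-2 + 3 \left(-10 + 2 \left(-1\right) + 5 \cdot 0 - \left(-1\right) 0\right) + 5 \cdot 2\right) = - 96 \left(-2 + 3 \left(-10 - 2 + 0 + 0\right) + 10\right) = - 96 \left(-2 + 3 \left(-12\right) + 10\right) = - 96 \left(-2 - 36 + 10\right) = \left(-96\right) \left(-28\right) = 2688$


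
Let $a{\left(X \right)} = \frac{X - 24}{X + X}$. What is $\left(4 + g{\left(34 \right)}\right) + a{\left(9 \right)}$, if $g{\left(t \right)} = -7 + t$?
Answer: $\frac{181}{6} \approx 30.167$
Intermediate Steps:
$a{\left(X \right)} = \frac{-24 + X}{2 X}$
$\left(4 + g{\left(34 \right)}\right) + a{\left(9 \right)} = \left(4 + \left(-7 + 34\right)\right) + \frac{-24 + 9}{2 \cdot 9} = \left(4 + 27\right) + \frac{1}{2} \cdot \frac{1}{9} \left(-15\right) = 31 - \frac{5}{6} = \frac{181}{6}$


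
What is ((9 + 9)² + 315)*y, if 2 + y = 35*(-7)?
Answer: -157833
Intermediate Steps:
y = -247 (y = -2 + 35*(-7) = -2 - 245 = -247)
((9 + 9)² + 315)*y = ((9 + 9)² + 315)*(-247) = (18² + 315)*(-247) = (324 + 315)*(-247) = 639*(-247) = -157833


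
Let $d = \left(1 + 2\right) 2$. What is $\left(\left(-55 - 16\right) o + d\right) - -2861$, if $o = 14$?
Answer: $1873$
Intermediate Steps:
$d = 6$ ($d = 3 \cdot 2 = 6$)
$\left(\left(-55 - 16\right) o + d\right) - -2861 = \left(\left(-55 - 16\right) 14 + 6\right) - -2861 = \left(\left(-71\right) 14 + 6\right) + 2861 = \left(-994 + 6\right) + 2861 = -988 + 2861 = 1873$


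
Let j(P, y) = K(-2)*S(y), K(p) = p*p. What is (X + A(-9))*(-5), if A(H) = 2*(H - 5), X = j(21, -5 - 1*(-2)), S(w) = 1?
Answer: 120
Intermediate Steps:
K(p) = p**2
j(P, y) = 4 (j(P, y) = (-2)**2*1 = 4*1 = 4)
X = 4
A(H) = -10 + 2*H (A(H) = 2*(-5 + H) = -10 + 2*H)
(X + A(-9))*(-5) = (4 + (-10 + 2*(-9)))*(-5) = (4 + (-10 - 18))*(-5) = (4 - 28)*(-5) = -24*(-5) = 120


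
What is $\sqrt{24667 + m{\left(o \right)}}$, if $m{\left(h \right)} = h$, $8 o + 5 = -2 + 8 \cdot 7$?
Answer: $\frac{\sqrt{394770}}{4} \approx 157.08$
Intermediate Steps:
$o = \frac{49}{8}$ ($o = - \frac{5}{8} + \frac{-2 + 8 \cdot 7}{8} = - \frac{5}{8} + \frac{-2 + 56}{8} = - \frac{5}{8} + \frac{1}{8} \cdot 54 = - \frac{5}{8} + \frac{27}{4} = \frac{49}{8} \approx 6.125$)
$\sqrt{24667 + m{\left(o \right)}} = \sqrt{24667 + \frac{49}{8}} = \sqrt{\frac{197385}{8}} = \frac{\sqrt{394770}}{4}$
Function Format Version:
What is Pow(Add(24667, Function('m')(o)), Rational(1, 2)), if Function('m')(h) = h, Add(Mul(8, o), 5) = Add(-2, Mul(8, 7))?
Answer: Mul(Rational(1, 4), Pow(394770, Rational(1, 2))) ≈ 157.08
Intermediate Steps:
o = Rational(49, 8) (o = Add(Rational(-5, 8), Mul(Rational(1, 8), Add(-2, Mul(8, 7)))) = Add(Rational(-5, 8), Mul(Rational(1, 8), Add(-2, 56))) = Add(Rational(-5, 8), Mul(Rational(1, 8), 54)) = Add(Rational(-5, 8), Rational(27, 4)) = Rational(49, 8) ≈ 6.1250)
Pow(Add(24667, Function('m')(o)), Rational(1, 2)) = Pow(Add(24667, Rational(49, 8)), Rational(1, 2)) = Pow(Rational(197385, 8), Rational(1, 2)) = Mul(Rational(1, 4), Pow(394770, Rational(1, 2)))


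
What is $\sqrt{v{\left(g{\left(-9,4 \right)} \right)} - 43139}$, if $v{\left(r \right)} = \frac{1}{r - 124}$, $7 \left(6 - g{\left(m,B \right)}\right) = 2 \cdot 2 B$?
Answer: $\frac{i \sqrt{30584003890}}{842} \approx 207.7 i$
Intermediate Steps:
$g{\left(m,B \right)} = 6 - \frac{4 B}{7}$ ($g{\left(m,B \right)} = 6 - \frac{2 \cdot 2 B}{7} = 6 - \frac{4 B}{7}$)
$v{\left(r \right)} = \frac{1}{-124 + r}$
$\sqrt{v{\left(g{\left(-9,4 \right)} \right)} - 43139} = \sqrt{\frac{1}{-124 + \left(6 - \frac{16}{7}\right)} - 43139} = \sqrt{\frac{1}{-124 + \frac{26}{7}} - 43139} = \sqrt{\frac{1}{- \frac{842}{7}} - 43139} = \sqrt{- \frac{7}{842} - 43139} = \sqrt{- \frac{36323045}{842}} = \frac{i \sqrt{30584003890}}{842}$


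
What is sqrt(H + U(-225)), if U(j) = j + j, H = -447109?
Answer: I*sqrt(447559) ≈ 669.0*I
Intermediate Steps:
U(j) = 2*j
sqrt(H + U(-225)) = sqrt(-447109 + 2*(-225)) = sqrt(-447109 - 450) = sqrt(-447559) = I*sqrt(447559)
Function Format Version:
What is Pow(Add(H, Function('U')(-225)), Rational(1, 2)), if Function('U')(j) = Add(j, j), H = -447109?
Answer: Mul(I, Pow(447559, Rational(1, 2))) ≈ Mul(669.00, I)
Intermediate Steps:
Function('U')(j) = Mul(2, j)
Pow(Add(H, Function('U')(-225)), Rational(1, 2)) = Pow(Add(-447109, Mul(2, -225)), Rational(1, 2)) = Pow(Add(-447109, -450), Rational(1, 2)) = Pow(-447559, Rational(1, 2)) = Mul(I, Pow(447559, Rational(1, 2)))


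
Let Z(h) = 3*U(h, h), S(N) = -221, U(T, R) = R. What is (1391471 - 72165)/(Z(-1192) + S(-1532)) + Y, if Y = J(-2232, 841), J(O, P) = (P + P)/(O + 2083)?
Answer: -202963148/565753 ≈ -358.75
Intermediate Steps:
J(O, P) = 2*P/(2083 + O) (J(O, P) = (2*P)/(2083 + O) = 2*P/(2083 + O))
Z(h) = 3*h
Y = -1682/149 (Y = 2*841/(2083 - 2232) = 2*841/(-149) = 2*841*(-1/149) = -1682/149 ≈ -11.289)
(1391471 - 72165)/(Z(-1192) + S(-1532)) + Y = (1391471 - 72165)/(3*(-1192) - 221) - 1682/149 = 1319306/(-3576 - 221) - 1682/149 = 1319306/(-3797) - 1682/149 = 1319306*(-1/3797) - 1682/149 = -1319306/3797 - 1682/149 = -202963148/565753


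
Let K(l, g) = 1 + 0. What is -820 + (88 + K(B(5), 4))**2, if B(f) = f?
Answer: 7101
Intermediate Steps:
K(l, g) = 1
-820 + (88 + K(B(5), 4))**2 = -820 + (88 + 1)**2 = -820 + 89**2 = -820 + 7921 = 7101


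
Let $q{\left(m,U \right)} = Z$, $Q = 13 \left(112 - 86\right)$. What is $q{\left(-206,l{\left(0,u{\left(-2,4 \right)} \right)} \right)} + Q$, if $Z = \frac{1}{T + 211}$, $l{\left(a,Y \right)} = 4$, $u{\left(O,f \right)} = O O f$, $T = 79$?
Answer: $\frac{98021}{290} \approx 338.0$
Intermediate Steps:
$u{\left(O,f \right)} = f O^{2}$ ($u{\left(O,f \right)} = O^{2} f = f O^{2}$)
$Z = \frac{1}{290}$ ($Z = \frac{1}{79 + 211} = \frac{1}{290} \approx 0.0034483$)
$Q = 338$ ($Q = 13 \cdot 26 = 338$)
$q{\left(m,U \right)} = \frac{1}{290}$
$q{\left(-206,l{\left(0,u{\left(-2,4 \right)} \right)} \right)} + Q = \frac{1}{290} + 338 = \frac{98021}{290}$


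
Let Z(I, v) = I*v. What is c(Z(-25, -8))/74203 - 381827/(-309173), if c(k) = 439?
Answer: 28468435828/22941564119 ≈ 1.2409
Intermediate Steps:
c(Z(-25, -8))/74203 - 381827/(-309173) = 439/74203 - 381827/(-309173) = 439*(1/74203) - 381827*(-1/309173) = 439/74203 + 381827/309173 = 28468435828/22941564119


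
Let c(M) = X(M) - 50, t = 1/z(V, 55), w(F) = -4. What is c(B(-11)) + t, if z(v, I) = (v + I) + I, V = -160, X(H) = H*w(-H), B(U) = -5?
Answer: -1501/50 ≈ -30.020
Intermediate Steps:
X(H) = -4*H (X(H) = H*(-4) = -4*H)
z(v, I) = v + 2*I (z(v, I) = (I + v) + I = v + 2*I)
t = -1/50 (t = 1/(-160 + 2*55) = 1/(-160 + 110) = 1/(-50) = -1/50 ≈ -0.020000)
c(M) = -50 - 4*M (c(M) = -4*M - 50 = -50 - 4*M)
c(B(-11)) + t = (-50 - 4*(-5)) - 1/50 = (-50 + 20) - 1/50 = -30 - 1/50 = -1501/50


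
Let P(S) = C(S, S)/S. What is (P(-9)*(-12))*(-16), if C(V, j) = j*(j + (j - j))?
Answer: -1728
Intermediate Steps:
C(V, j) = j² (C(V, j) = j*(j + 0) = j*j = j²)
P(S) = S (P(S) = S²/S = S)
(P(-9)*(-12))*(-16) = -9*(-12)*(-16) = 108*(-16) = -1728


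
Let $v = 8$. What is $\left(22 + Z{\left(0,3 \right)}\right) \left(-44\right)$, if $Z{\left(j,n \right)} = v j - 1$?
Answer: $-924$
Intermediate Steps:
$Z{\left(j,n \right)} = -1 + 8 j$ ($Z{\left(j,n \right)} = 8 j - 1 = -1 + 8 j$)
$\left(22 + Z{\left(0,3 \right)}\right) \left(-44\right) = \left(22 + \left(-1 + 8 \cdot 0\right)\right) \left(-44\right) = \left(22 + \left(-1 + 0\right)\right) \left(-44\right) = \left(22 - 1\right) \left(-44\right) = 21 \left(-44\right) = -924$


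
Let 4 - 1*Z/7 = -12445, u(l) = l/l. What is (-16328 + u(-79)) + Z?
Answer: 70816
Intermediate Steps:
u(l) = 1
Z = 87143 (Z = 28 - 7*(-12445) = 28 + 87115 = 87143)
(-16328 + u(-79)) + Z = (-16328 + 1) + 87143 = -16327 + 87143 = 70816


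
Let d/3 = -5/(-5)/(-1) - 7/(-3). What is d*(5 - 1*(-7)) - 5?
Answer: 43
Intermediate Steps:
d = 4 (d = 3*(-5/(-5)/(-1) - 7/(-3)) = 3*(-5*(-1/5)*(-1) - 7*(-1/3)) = 3*(1*(-1) + 7/3) = 3*(-1 + 7/3) = 3*(4/3) = 4)
d*(5 - 1*(-7)) - 5 = 4*(5 - 1*(-7)) - 5 = 4*(5 + 7) - 5 = 4*12 - 5 = 48 - 5 = 43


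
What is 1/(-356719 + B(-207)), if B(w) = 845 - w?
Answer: -1/355667 ≈ -2.8116e-6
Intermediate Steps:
1/(-356719 + B(-207)) = 1/(-356719 + (845 - 1*(-207))) = 1/(-356719 + (845 + 207)) = 1/(-356719 + 1052) = 1/(-355667) = -1/355667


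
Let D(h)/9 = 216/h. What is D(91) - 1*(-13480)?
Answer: 1228624/91 ≈ 13501.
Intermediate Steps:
D(h) = 1944/h (D(h) = 9*(216/h) = 1944/h)
D(91) - 1*(-13480) = 1944/91 - 1*(-13480) = 1944*(1/91) + 13480 = 1944/91 + 13480 = 1228624/91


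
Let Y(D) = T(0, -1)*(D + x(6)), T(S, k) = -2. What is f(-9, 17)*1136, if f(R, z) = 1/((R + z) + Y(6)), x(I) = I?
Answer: -71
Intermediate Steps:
Y(D) = -12 - 2*D (Y(D) = -2*(D + 6) = -2*(6 + D) = -12 - 2*D)
f(R, z) = 1/(-24 + R + z) (f(R, z) = 1/((R + z) + (-12 - 2*6)) = 1/((R + z) + (-12 - 12)) = 1/((R + z) - 24) = 1/(-24 + R + z))
f(-9, 17)*1136 = 1136/(-24 - 9 + 17) = 1136/(-16) = -1/16*1136 = -71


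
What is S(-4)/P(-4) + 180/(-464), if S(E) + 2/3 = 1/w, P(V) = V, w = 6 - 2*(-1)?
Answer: -703/2784 ≈ -0.25251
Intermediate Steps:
w = 8 (w = 6 + 2 = 8)
S(E) = -13/24 (S(E) = -2/3 + 1/8 = -13/24)
S(-4)/P(-4) + 180/(-464) = -13/24/(-4) + 180/(-464) = -13/24*(-1/4) + 180*(-1/464) = 13/96 - 45/116 = -703/2784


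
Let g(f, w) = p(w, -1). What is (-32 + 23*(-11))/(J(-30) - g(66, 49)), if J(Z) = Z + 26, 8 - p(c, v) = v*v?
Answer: 285/11 ≈ 25.909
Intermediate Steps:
p(c, v) = 8 - v² (p(c, v) = 8 - v*v = 8 - v²)
g(f, w) = 7 (g(f, w) = 8 - 1*(-1)² = 8 - 1*1 = 8 - 1 = 7)
J(Z) = 26 + Z
(-32 + 23*(-11))/(J(-30) - g(66, 49)) = (-32 + 23*(-11))/((26 - 30) - 1*7) = (-32 - 253)/(-4 - 7) = -285/(-11) = -285*(-1/11) = 285/11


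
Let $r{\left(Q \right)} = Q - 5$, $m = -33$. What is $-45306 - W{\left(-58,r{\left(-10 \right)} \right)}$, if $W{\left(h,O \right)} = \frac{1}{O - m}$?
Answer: $- \frac{815509}{18} \approx -45306.0$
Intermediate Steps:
$r{\left(Q \right)} = -5 + Q$
$W{\left(h,O \right)} = \frac{1}{33 + O}$ ($W{\left(h,O \right)} = \frac{1}{O - -33} = \frac{1}{O + 33} = \frac{1}{33 + O}$)
$-45306 - W{\left(-58,r{\left(-10 \right)} \right)} = -45306 - \frac{1}{33 - 15} = -45306 - \frac{1}{18} = - \frac{815509}{18}$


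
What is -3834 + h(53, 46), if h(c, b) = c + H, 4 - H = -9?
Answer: -3768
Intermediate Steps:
H = 13 (H = 4 - 1*(-9) = 4 + 9 = 13)
h(c, b) = 13 + c (h(c, b) = c + 13 = 13 + c)
-3834 + h(53, 46) = -3834 + (13 + 53) = -3834 + 66 = -3768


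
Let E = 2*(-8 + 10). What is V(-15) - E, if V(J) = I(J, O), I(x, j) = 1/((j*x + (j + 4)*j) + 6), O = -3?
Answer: -191/48 ≈ -3.9792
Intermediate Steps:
E = 4 (E = 2*2 = 4)
I(x, j) = 1/(6 + j*x + j*(4 + j)) (I(x, j) = 1/((j*x + (4 + j)*j) + 6) = 1/((j*x + j*(4 + j)) + 6) = 1/(6 + j*x + j*(4 + j)))
V(J) = 1/(3 - 3*J) (V(J) = 1/(6 + (-3)² + 4*(-3) - 3*J) = 1/(6 + 9 - 12 - 3*J) = 1/(3 - 3*J))
V(-15) - E = -1/(-3 + 3*(-15)) - 1*4 = -1/(-3 - 45) - 4 = -1/(-48) - 4 = -1*(-1/48) - 4 = 1/48 - 4 = -191/48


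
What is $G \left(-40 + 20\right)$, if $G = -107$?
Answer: $2140$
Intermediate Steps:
$G \left(-40 + 20\right) = - 107 \left(-40 + 20\right) = \left(-107\right) \left(-20\right) = 2140$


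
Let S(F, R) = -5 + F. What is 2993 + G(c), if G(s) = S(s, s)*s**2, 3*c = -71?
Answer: -352715/27 ≈ -13064.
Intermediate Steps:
c = -71/3 (c = (1/3)*(-71) = -71/3 ≈ -23.667)
G(s) = s**2*(-5 + s) (G(s) = (-5 + s)*s**2 = s**2*(-5 + s))
2993 + G(c) = 2993 + (-71/3)**2*(-5 - 71/3) = 2993 + (5041/9)*(-86/3) = 2993 - 433526/27 = -352715/27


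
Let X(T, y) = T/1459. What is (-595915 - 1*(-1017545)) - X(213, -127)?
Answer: 615157957/1459 ≈ 4.2163e+5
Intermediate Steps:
X(T, y) = T/1459 (X(T, y) = T*(1/1459) = T/1459)
(-595915 - 1*(-1017545)) - X(213, -127) = (-595915 - 1*(-1017545)) - 213/1459 = (-595915 + 1017545) - 1*213/1459 = 421630 - 213/1459 = 615157957/1459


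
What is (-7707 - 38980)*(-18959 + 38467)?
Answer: -910769996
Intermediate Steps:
(-7707 - 38980)*(-18959 + 38467) = -46687*19508 = -910769996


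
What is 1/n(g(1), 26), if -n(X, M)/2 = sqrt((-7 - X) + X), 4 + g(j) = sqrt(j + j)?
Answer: I*sqrt(7)/14 ≈ 0.18898*I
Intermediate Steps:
g(j) = -4 + sqrt(2)*sqrt(j) (g(j) = -4 + sqrt(j + j) = -4 + sqrt(2*j) = -4 + sqrt(2)*sqrt(j))
n(X, M) = -2*I*sqrt(7) (n(X, M) = -2*sqrt((-7 - X) + X) = -2*I*sqrt(7))
1/n(g(1), 26) = 1/(-2*I*sqrt(7)) = I*sqrt(7)/14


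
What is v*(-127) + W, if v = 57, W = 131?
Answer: -7108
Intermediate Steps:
v*(-127) + W = 57*(-127) + 131 = -7239 + 131 = -7108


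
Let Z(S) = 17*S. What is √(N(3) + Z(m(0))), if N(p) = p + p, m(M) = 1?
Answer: √23 ≈ 4.7958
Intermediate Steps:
N(p) = 2*p
√(N(3) + Z(m(0))) = √(2*3 + 17*1) = √(6 + 17) = √23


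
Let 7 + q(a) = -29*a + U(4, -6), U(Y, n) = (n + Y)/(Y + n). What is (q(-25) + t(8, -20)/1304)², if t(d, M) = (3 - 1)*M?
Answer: 13733964864/26569 ≈ 5.1692e+5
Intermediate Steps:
t(d, M) = 2*M
U(Y, n) = 1 (U(Y, n) = (Y + n)/(Y + n) = 1)
q(a) = -6 - 29*a (q(a) = -7 + (-29*a + 1) = -7 + (1 - 29*a) = -6 - 29*a)
(q(-25) + t(8, -20)/1304)² = ((-6 - 29*(-25)) + (2*(-20))/1304)² = ((-6 + 725) - 40*1/1304)² = (719 - 5/163)² = (117192/163)² = 13733964864/26569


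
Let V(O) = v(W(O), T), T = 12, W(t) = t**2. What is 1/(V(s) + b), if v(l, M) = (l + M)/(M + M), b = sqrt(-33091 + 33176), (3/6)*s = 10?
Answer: 618/7549 - 36*sqrt(85)/7549 ≈ 0.037899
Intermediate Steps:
s = 20 (s = 2*10 = 20)
b = sqrt(85) ≈ 9.2195
v(l, M) = (M + l)/(2*M) (v(l, M) = (M + l)/((2*M)) = (M + l)*(1/(2*M)) = (M + l)/(2*M))
V(O) = 1/2 + O**2/24 (V(O) = (1/2)*(12 + O**2)/12 = (1/2)*(1/12)*(12 + O**2) = 1/2 + O**2/24)
1/(V(s) + b) = 1/((1/2 + (1/24)*20**2) + sqrt(85)) = 1/((1/2 + (1/24)*400) + sqrt(85)) = 1/((1/2 + 50/3) + sqrt(85)) = 1/(103/6 + sqrt(85))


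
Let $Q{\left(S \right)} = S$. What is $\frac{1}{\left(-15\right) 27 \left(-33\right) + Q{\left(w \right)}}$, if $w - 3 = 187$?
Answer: $\frac{1}{13555} \approx 7.3774 \cdot 10^{-5}$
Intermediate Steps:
$w = 190$ ($w = 3 + 187 = 190$)
$\frac{1}{\left(-15\right) 27 \left(-33\right) + Q{\left(w \right)}} = \frac{1}{\left(-15\right) 27 \left(-33\right) + 190} = \frac{1}{\left(-405\right) \left(-33\right) + 190} = \frac{1}{13365 + 190} = \frac{1}{13555}$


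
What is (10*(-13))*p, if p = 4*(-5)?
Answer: 2600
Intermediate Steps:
p = -20
(10*(-13))*p = (10*(-13))*(-20) = -130*(-20) = 2600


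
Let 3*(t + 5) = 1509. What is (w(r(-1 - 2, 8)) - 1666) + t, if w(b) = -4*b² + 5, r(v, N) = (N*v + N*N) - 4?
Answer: -6347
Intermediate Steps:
t = 498 (t = -5 + (⅓)*1509 = -5 + 503 = 498)
r(v, N) = -4 + N² + N*v (r(v, N) = (N*v + N²) - 4 = (N² + N*v) - 4 = -4 + N² + N*v)
w(b) = 5 - 4*b²
(w(r(-1 - 2, 8)) - 1666) + t = ((5 - 4*(-4 + 8² + 8*(-1 - 2))²) - 1666) + 498 = ((5 - 4*(-4 + 64 + 8*(-3))²) - 1666) + 498 = ((5 - 4*(-4 + 64 - 24)²) - 1666) + 498 = ((5 - 4*36²) - 1666) + 498 = ((5 - 4*1296) - 1666) + 498 = ((5 - 5184) - 1666) + 498 = (-5179 - 1666) + 498 = -6845 + 498 = -6347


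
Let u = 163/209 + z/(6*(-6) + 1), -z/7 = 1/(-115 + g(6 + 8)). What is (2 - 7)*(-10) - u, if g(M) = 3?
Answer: 5760929/117040 ≈ 49.222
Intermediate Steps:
z = 1/16 (z = -7/(-115 + 3) = -7/(-112) = -7*(-1/112) = 1/16 ≈ 0.062500)
u = 91071/117040 (u = 163/209 + 1/(16*(6*(-6) + 1)) = 163*(1/209) + 1/(16*(-36 + 1)) = 163/209 + (1/16)/(-35) = 163/209 + (1/16)*(-1/35) = 163/209 - 1/560 = 91071/117040 ≈ 0.77812)
(2 - 7)*(-10) - u = (2 - 7)*(-10) - 1*91071/117040 = -5*(-10) - 91071/117040 = 50 - 91071/117040 = 5760929/117040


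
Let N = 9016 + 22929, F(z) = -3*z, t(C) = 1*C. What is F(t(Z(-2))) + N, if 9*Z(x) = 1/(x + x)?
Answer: 383341/12 ≈ 31945.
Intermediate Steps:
Z(x) = 1/(18*x) (Z(x) = 1/(9*(x + x)) = 1/(9*((2*x))) = (1/(2*x))/9 = 1/(18*x))
t(C) = C
N = 31945
F(t(Z(-2))) + N = -1/(6*(-2)) + 31945 = -(-1)/(6*2) + 31945 = -3*(-1/36) + 31945 = 1/12 + 31945 = 383341/12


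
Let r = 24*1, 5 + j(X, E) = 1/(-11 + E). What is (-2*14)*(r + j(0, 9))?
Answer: -518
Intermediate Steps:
j(X, E) = -5 + 1/(-11 + E)
r = 24
(-2*14)*(r + j(0, 9)) = (-2*14)*(24 + (56 - 5*9)/(-11 + 9)) = -28*(24 + (56 - 45)/(-2)) = -28*(24 - ½*11) = -28*(24 - 11/2) = -28*37/2 = -518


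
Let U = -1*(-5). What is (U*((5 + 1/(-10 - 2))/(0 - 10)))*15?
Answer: -295/8 ≈ -36.875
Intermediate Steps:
U = 5
(U*((5 + 1/(-10 - 2))/(0 - 10)))*15 = (5*((5 + 1/(-10 - 2))/(0 - 10)))*15 = (5*((5 + 1/(-12))/(-10)))*15 = (5*((5 - 1/12)*(-⅒)))*15 = (5*((59/12)*(-⅒)))*15 = (5*(-59/120))*15 = -59/24*15 = -295/8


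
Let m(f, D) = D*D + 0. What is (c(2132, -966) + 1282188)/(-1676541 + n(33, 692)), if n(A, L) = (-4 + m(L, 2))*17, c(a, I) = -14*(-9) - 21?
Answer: -427431/558847 ≈ -0.76484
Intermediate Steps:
c(a, I) = 105 (c(a, I) = 126 - 21 = 105)
m(f, D) = D² (m(f, D) = D² + 0 = D²)
n(A, L) = 0 (n(A, L) = (-4 + 2²)*17 = (-4 + 4)*17 = 0*17 = 0)
(c(2132, -966) + 1282188)/(-1676541 + n(33, 692)) = (105 + 1282188)/(-1676541 + 0) = 1282293/(-1676541) = 1282293*(-1/1676541) = -427431/558847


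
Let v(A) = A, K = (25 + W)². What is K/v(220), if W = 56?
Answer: 6561/220 ≈ 29.823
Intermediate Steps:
K = 6561 (K = (25 + 56)² = 81² = 6561)
K/v(220) = 6561/220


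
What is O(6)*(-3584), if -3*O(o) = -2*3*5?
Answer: -35840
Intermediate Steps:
O(o) = 10 (O(o) = -(-2*3)*5/3 = -(-2)*5 = -⅓*(-30) = 10)
O(6)*(-3584) = 10*(-3584) = -35840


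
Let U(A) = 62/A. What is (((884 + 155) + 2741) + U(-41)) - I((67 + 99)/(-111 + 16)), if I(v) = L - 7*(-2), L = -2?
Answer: 154426/41 ≈ 3766.5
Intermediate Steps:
I(v) = 12 (I(v) = -2 - 7*(-2) = -2 + 14 = 12)
(((884 + 155) + 2741) + U(-41)) - I((67 + 99)/(-111 + 16)) = (((884 + 155) + 2741) + 62/(-41)) - 1*12 = ((1039 + 2741) + 62*(-1/41)) - 12 = (3780 - 62/41) - 12 = 154918/41 - 12 = 154426/41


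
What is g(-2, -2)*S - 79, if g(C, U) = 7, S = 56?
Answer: 313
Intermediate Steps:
g(-2, -2)*S - 79 = 7*56 - 79 = 392 - 79 = 313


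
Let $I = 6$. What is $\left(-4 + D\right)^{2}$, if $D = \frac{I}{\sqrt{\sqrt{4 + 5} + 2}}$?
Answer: $\frac{116}{5} - \frac{48 \sqrt{5}}{5} \approx 1.7337$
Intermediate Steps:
$D = \frac{6 \sqrt{5}}{5}$ ($D = \frac{6}{\sqrt{\sqrt{4 + 5} + 2}} = \frac{6}{\sqrt{\sqrt{9} + 2}} = \frac{6}{\sqrt{3 + 2}} = \frac{6}{\sqrt{5}} = 6 \frac{\sqrt{5}}{5} = \frac{6 \sqrt{5}}{5} \approx 2.6833$)
$\left(-4 + D\right)^{2} = \left(-4 + \frac{6 \sqrt{5}}{5}\right)^{2}$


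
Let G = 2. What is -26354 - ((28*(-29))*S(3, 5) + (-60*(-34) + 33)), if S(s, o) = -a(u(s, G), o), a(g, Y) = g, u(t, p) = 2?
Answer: -30051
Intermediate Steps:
S(s, o) = -2 (S(s, o) = -1*2 = -2)
-26354 - ((28*(-29))*S(3, 5) + (-60*(-34) + 33)) = -26354 - ((28*(-29))*(-2) + (-60*(-34) + 33)) = -26354 - (-812*(-2) + (2040 + 33)) = -26354 - (1624 + 2073) = -26354 - 1*3697 = -26354 - 3697 = -30051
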